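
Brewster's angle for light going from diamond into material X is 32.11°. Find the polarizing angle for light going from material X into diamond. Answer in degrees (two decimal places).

θ_B' ≈ 57.89°

Reversing the direction swaps n₁ and n₂, so tan θ_B' = 1/tan θ_B and θ_B' = 90° − θ_B.
Hence θ_B' = 90° − 32.11° = 57.89°.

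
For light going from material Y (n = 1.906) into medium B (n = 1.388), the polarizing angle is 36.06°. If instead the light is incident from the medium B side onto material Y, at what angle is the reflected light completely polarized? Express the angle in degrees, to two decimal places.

θ_B' ≈ 53.94°

Reversing the direction swaps n₁ and n₂, so tan θ_B' = 1/tan θ_B and θ_B' = 90° − θ_B.
Hence θ_B' = 90° − 36.06° = 53.94°.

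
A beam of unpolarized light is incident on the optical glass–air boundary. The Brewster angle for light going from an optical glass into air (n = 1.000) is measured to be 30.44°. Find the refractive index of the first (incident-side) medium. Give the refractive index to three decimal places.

At the Brewster angle, tan θ_B = n₂/n₁ with n₁ on the incident side (an optical glass) and n₂ on the transmitted side (air).
n₁ = n₂ / tan θ_B = 1.000 / tan 30.44° = 1.702.

n ≈ 1.702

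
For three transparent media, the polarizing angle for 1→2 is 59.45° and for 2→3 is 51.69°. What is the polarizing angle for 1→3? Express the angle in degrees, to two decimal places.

Each Brewster angle gives a ratio: n₂/n₁ = tan 59.45° = 1.6943, n₃/n₂ = tan 51.69° = 1.2658.
Multiplying, n₃/n₁ = 1.6943 × 1.2658 = 2.1446, and θ_B(1→3) = arctan 2.1446 = 65.00°.

θ_B ≈ 65.00°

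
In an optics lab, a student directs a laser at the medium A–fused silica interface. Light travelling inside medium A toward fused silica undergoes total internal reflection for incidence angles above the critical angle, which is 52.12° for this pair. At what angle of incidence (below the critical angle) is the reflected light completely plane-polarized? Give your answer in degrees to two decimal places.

sin θ_c = n₂/n₁, so n₂/n₁ = sin 52.12° = 0.7893.
Brewster: tan θ_B = n₂/n₁ = 0.7893.
θ_B = arctan(0.7893) = 38.28°.

θ_B ≈ 38.28°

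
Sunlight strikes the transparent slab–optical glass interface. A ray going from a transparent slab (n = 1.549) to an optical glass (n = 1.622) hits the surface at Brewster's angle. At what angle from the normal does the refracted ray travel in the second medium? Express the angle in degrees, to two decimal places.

θ_t ≈ 43.68°

First find Brewster's angle: tan θ_B = 1.622/1.549 = 1.0471, giving θ_B = 46.32°.
At Brewster's angle the reflected and refracted rays are perpendicular, so θ_t = 90° − θ_B = 90° − 46.32° = 43.68°.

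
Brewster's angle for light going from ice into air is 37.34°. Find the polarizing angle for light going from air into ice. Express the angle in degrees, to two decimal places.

Reversing the direction swaps n₁ and n₂, so tan θ_B' = 1/tan θ_B and θ_B' = 90° − θ_B.
Hence θ_B' = 90° − 37.34° = 52.66°.

θ_B' ≈ 52.66°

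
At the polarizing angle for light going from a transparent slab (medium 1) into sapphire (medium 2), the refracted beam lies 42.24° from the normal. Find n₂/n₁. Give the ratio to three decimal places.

θ_B + θ_t = 90°, so θ_B = 90° − 42.24° = 47.76°.
tan θ_B = n₂/n₁, so n₂/n₁ = tan 47.76° = 1.101.

n₂/n₁ ≈ 1.101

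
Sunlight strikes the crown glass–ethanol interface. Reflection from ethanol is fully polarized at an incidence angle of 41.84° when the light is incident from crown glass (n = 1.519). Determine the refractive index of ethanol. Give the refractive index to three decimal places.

At Brewster's angle, tan θ_B = n₂/n₁ with n₁ on the incident side (crown glass) and n₂ on the transmitted side (ethanol).
n₂ = n₁ tan θ_B = 1.519 × tan 41.84° = 1.360.

n ≈ 1.360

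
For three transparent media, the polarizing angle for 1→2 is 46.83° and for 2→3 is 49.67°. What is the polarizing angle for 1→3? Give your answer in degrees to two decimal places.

n₂/n₁ = tan 46.83° = 1.0660 and n₃/n₂ = tan 49.67° = 1.1779.
n₃/n₁ = 1.2557. Then tan θ_B(1→3) = n₃/n₁, so θ_B(1→3) = arctan(1.2557) = 51.47°.

θ_B ≈ 51.47°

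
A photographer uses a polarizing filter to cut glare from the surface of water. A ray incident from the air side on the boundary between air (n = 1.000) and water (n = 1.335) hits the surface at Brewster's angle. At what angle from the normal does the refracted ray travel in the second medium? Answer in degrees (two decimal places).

θ_B = arctan(n₂/n₁) = arctan(1.335/1.000) = 53.16°.
The refracted ray is perpendicular to the reflected ray, so θ_t = 90° − θ_B = 36.84°.

θ_t ≈ 36.84°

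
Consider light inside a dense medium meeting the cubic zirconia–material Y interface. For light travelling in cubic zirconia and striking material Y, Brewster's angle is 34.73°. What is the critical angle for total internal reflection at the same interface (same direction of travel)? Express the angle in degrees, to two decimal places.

From Brewster, n₂/n₁ = tan θ_B = tan 34.73° = 0.6932.
Then sin θ_c = n₂/n₁ = 0.6932, so θ_c = arcsin 0.6932 = 43.88°.

θ_c ≈ 43.88°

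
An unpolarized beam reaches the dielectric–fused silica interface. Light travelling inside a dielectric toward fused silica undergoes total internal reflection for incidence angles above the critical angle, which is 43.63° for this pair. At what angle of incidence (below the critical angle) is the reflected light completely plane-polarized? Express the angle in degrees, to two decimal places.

θ_B ≈ 34.61°

n₂/n₁ = sin θ_c = sin 43.63° = 0.6900.
tan θ_B equals the same ratio, so θ_B = arctan(0.6900) = 34.61°.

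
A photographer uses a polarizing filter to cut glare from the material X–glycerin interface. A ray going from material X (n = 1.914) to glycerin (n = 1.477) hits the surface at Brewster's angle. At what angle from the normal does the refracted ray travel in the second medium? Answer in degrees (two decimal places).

θ_t ≈ 52.34°

First find Brewster's angle: tan θ_B = 1.477/1.914 = 0.7717, giving θ_B = 37.66°.
The refracted ray is perpendicular to the reflected ray, so θ_t = 90° − θ_B = 52.34°.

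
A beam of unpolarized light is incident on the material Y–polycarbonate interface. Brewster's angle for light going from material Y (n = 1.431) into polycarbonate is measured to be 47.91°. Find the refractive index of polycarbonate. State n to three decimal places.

Brewster's law: tan θ_B = n₂/n₁ (light incident in material Y, refracted into polycarbonate).
n₂ = n₁ tan θ_B = 1.431 × tan 47.91° = 1.584.

n ≈ 1.584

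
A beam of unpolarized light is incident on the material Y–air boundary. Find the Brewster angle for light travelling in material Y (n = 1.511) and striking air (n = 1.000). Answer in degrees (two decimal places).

At Brewster's angle the reflected and refracted rays are perpendicular, which with Snell's law gives tan θ_B = n₂/n₁.
Here n₂/n₁ = 1.000/1.511 = 0.6618, and Brewster's law gives tan θ_B = n₂/n₁. Taking the arctangent, θ_B = 33.50°.

θ_B ≈ 33.50°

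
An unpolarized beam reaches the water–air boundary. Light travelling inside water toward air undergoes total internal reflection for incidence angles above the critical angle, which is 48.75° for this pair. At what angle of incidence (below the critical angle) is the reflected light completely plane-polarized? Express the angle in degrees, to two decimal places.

θ_B ≈ 36.94°

At the critical angle sin θ_c = n₂/n₁, giving n₂/n₁ = sin 48.75° = 0.7518.
Then tan θ_B = n₂/n₁ = 0.7518, so θ_B = arctan 0.7518 = 36.94°.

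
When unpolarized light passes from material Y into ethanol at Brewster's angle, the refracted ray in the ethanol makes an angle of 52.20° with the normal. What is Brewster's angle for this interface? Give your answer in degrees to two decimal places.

At Brewster's angle the reflected and refracted rays are perpendicular, so θ_B + θ_t = 90°.
So θ_B = 90° − θ_t = 90° − 52.20° = 37.80°.

θ_B ≈ 37.80°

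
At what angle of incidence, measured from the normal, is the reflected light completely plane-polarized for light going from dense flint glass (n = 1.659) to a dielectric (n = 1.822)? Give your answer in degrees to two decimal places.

Brewster's condition: tan θ_B = n₂/n₁ = 1.822/1.659 = 1.0983.
So θ_B = arctan 1.0983 = 47.68°.

θ_B ≈ 47.68°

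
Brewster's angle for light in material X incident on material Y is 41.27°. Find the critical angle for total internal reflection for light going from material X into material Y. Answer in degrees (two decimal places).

θ_c ≈ 61.35°

From Brewster, n₂/n₁ = tan θ_B = tan 41.27° = 0.8776.
Then sin θ_c = n₂/n₁ = 0.8776, so θ_c = arcsin 0.8776 = 61.35°.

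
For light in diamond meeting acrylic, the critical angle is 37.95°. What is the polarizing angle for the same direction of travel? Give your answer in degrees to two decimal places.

θ_B ≈ 31.59°

sin θ_c = n₂/n₁, so n₂/n₁ = sin 37.95° = 0.6150.
Brewster: tan θ_B = n₂/n₁ = 0.6150.
θ_B = arctan(0.6150) = 31.59°.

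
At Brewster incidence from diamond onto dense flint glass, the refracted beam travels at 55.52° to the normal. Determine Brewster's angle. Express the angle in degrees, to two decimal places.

θ_B ≈ 34.48°

At Brewster's angle the reflected and refracted rays are perpendicular, so θ_B + θ_t = 90°.
So θ_B = 90° − θ_t = 90° − 55.52° = 34.48°.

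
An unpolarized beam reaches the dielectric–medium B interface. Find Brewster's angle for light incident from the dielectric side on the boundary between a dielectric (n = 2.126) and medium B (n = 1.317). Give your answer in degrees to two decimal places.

θ_B ≈ 31.78°

Brewster's condition: tan θ_B = n₂/n₁ = 1.317/2.126 = 0.6195. Taking the arctangent, θ_B = 31.78°.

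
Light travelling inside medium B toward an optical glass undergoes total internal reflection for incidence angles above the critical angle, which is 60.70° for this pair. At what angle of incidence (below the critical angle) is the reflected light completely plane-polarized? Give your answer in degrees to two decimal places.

sin θ_c = n₂/n₁, so n₂/n₁ = sin 60.70° = 0.8721.
Brewster: tan θ_B = n₂/n₁ = 0.8721.
θ_B = arctan(0.8721) = 41.09°.

θ_B ≈ 41.09°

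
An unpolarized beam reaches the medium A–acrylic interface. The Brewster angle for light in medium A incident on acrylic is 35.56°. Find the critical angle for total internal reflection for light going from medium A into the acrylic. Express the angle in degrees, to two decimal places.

From Brewster, n₂/n₁ = tan θ_B = tan 35.56° = 0.7149.
Then sin θ_c = n₂/n₁ = 0.7149, so θ_c = arcsin 0.7149 = 45.63°.

θ_c ≈ 45.63°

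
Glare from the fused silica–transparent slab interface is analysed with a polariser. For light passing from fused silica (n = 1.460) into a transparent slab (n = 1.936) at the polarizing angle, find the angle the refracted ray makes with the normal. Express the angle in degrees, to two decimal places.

θ_t ≈ 37.02°

tan θ_B = n₂/n₁ = 1.936/1.460 = 1.3260, so θ_B = 52.98°.
The refracted ray is perpendicular to the reflected ray, so θ_t = 90° − θ_B = 37.02°.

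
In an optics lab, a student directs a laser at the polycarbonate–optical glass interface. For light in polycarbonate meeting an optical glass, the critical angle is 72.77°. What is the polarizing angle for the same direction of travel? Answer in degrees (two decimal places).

θ_B ≈ 43.69°

n₂/n₁ = sin θ_c = sin 72.77° = 0.9551.
tan θ_B equals the same ratio, so θ_B = arctan(0.9551) = 43.69°.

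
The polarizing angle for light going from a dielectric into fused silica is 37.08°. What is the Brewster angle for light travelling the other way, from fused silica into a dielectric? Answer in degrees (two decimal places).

θ_B' ≈ 52.92°

Reversing the direction swaps n₁ and n₂, so tan θ_B' = 1/tan θ_B and θ_B' = 90° − θ_B.
Hence θ_B' = 90° − 37.08° = 52.92°.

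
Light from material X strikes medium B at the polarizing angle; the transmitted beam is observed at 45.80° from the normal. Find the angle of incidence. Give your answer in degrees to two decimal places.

θ_B ≈ 44.20°

At Brewster's angle the reflected and refracted rays are perpendicular, so θ_B + θ_t = 90°.
So θ_B = 90° − θ_t = 90° − 45.80° = 44.20°.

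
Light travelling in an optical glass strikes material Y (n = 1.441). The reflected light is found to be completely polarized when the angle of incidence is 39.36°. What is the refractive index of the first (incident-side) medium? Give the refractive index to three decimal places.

n ≈ 1.757

Brewster's law: tan θ_B = n₂/n₁ (light incident in an optical glass, refracted into material Y).
n₁ = n₂ / tan θ_B = 1.441 / tan 39.36° = 1.757.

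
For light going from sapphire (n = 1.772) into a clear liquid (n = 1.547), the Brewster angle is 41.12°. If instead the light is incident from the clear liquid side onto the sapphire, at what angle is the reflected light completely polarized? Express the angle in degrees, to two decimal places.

θ_B' ≈ 48.88°

The two Brewster angles are complementary: θ_B' = 90° − θ_B = 90° − 41.12° = 48.88°.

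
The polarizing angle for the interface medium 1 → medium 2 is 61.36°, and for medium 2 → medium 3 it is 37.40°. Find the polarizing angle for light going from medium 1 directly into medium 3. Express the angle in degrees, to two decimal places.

θ_B ≈ 54.46°

tan θ_B(1→2) = n₂/n₁ = tan 61.36° = 1.8311.
tan θ_B(2→3) = n₃/n₂ = tan 37.40° = 0.7646.
Multiplying, n₃/n₁ = 1.8311 × 0.7646 = 1.4000, and θ_B(1→3) = arctan 1.4000 = 54.46°.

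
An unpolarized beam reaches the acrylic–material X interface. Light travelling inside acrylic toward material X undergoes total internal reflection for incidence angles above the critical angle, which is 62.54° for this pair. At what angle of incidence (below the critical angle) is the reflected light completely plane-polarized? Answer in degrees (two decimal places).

sin θ_c = n₂/n₁, so n₂/n₁ = sin 62.54° = 0.8873.
Brewster: tan θ_B = n₂/n₁ = 0.8873.
θ_B = arctan(0.8873) = 41.58°.

θ_B ≈ 41.58°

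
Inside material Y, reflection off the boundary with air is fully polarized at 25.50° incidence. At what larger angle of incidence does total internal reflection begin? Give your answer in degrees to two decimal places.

θ_c ≈ 28.49°

n₂/n₁ = tan 25.50° = 0.4770; the critical angle satisfies sin θ_c = n₂/n₁.
θ_c = arcsin(0.4770) = 28.49°.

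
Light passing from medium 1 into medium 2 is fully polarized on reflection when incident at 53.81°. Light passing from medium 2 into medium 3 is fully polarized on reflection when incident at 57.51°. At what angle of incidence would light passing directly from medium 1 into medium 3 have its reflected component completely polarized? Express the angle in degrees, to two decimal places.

Each Brewster angle gives a ratio: n₂/n₁ = tan 53.81° = 1.3668, n₃/n₂ = tan 57.51° = 1.5703.
n₃/n₁ = 2.1463. Then tan θ_B(1→3) = n₃/n₁, so θ_B(1→3) = arctan(2.1463) = 65.02°.

θ_B ≈ 65.02°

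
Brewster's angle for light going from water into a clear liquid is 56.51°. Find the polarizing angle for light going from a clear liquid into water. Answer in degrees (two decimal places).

Reversing the direction swaps n₁ and n₂, so tan θ_B' = 1/tan θ_B and θ_B' = 90° − θ_B.
Hence θ_B' = 90° − 56.51° = 33.49°.

θ_B' ≈ 33.49°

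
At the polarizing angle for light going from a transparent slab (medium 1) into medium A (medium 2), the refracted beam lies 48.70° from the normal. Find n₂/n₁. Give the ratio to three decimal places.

At Brewster incidence θ_B = 90° − θ_t = 90° − 48.70° = 41.30°.
tan θ_B = n₂/n₁, so n₂/n₁ = tan 41.30° = 0.879.

n₂/n₁ ≈ 0.879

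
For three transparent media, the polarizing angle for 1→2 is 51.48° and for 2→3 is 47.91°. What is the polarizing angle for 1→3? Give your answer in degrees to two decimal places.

tan θ_B(1→2) = n₂/n₁ = tan 51.48° = 1.2563.
tan θ_B(2→3) = n₃/n₂ = tan 47.91° = 1.1071.
So n₃/n₁ = (n₂/n₁)(n₃/n₂) = 1.2563 × 1.1071 = 1.3908.
θ_B(1→3) = arctan(1.3908) = 54.28°.

θ_B ≈ 54.28°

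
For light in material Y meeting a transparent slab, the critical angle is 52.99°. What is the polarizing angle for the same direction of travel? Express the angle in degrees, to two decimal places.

θ_B ≈ 38.61°

n₂/n₁ = sin θ_c = sin 52.99° = 0.7985.
tan θ_B equals the same ratio, so θ_B = arctan(0.7985) = 38.61°.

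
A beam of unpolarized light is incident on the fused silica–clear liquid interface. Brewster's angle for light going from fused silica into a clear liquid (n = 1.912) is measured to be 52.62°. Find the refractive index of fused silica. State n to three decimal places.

Full polarization of the reflected beam means tan θ_B = n₂/n₁, where n₁ is the incident medium (fused silica).
n₁ = n₂ / tan θ_B = 1.912 / tan 52.62° = 1.461.

n ≈ 1.461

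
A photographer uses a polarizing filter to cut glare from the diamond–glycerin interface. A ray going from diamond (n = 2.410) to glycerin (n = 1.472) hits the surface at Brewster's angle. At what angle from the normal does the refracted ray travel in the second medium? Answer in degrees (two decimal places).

tan θ_B = n₂/n₁ = 1.472/2.410 = 0.6108, so θ_B = 31.42°.
The refracted ray is perpendicular to the reflected ray, so θ_t = 90° − θ_B = 58.58°.

θ_t ≈ 58.58°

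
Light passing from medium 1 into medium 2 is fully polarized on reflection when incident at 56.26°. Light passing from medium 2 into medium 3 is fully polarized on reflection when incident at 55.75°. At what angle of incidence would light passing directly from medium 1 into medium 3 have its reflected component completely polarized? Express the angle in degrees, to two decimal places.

θ_B ≈ 65.55°

n₂/n₁ = tan 56.26° = 1.4972 and n₃/n₂ = tan 55.75° = 1.4687.
n₃/n₁ = 2.1989. Then tan θ_B(1→3) = n₃/n₁, so θ_B(1→3) = arctan(2.1989) = 65.55°.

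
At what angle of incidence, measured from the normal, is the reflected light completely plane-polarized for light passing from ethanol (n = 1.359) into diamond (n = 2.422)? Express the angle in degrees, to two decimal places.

θ_B ≈ 60.70°

Here n₂/n₁ = 2.422/1.359 = 1.7822, and Brewster's law gives tan θ_B = n₂/n₁. Taking the arctangent, θ_B = 60.70°.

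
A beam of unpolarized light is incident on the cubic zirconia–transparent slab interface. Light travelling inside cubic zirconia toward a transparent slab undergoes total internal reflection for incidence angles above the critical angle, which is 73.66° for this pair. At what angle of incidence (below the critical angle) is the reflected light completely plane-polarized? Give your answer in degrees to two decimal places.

sin θ_c = n₂/n₁, so n₂/n₁ = sin 73.66° = 0.9596.
Brewster: tan θ_B = n₂/n₁ = 0.9596.
θ_B = arctan(0.9596) = 43.82°.

θ_B ≈ 43.82°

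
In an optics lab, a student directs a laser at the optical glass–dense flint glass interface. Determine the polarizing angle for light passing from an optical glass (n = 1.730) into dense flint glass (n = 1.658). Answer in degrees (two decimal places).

Here n₂/n₁ = 1.658/1.730 = 0.9584, and Brewster's law gives tan θ_B = n₂/n₁. Taking the arctangent, θ_B = 43.78°.

θ_B ≈ 43.78°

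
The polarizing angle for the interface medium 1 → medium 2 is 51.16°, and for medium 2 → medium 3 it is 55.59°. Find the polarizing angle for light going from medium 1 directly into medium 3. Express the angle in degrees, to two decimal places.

θ_B ≈ 61.12°

n₂/n₁ = tan 51.16° = 1.2420 and n₃/n₂ = tan 55.59° = 1.4599.
n₃/n₁ = 1.8132. Then tan θ_B(1→3) = n₃/n₁, so θ_B(1→3) = arctan(1.8132) = 61.12°.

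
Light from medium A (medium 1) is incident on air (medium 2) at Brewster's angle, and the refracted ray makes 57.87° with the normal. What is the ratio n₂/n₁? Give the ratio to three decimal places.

At Brewster incidence θ_B = 90° − θ_t = 90° − 57.87° = 32.13°.
tan θ_B = n₂/n₁, so n₂/n₁ = tan 32.13° = 0.628.

n₂/n₁ ≈ 0.628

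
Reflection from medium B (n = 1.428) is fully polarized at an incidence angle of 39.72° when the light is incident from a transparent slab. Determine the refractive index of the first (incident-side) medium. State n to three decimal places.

n ≈ 1.719

Full polarization of the reflected beam means tan θ_B = n₂/n₁, where n₁ is the incident medium (a transparent slab).
n₁ = n₂ / tan θ_B = 1.428 / tan 39.72° = 1.719.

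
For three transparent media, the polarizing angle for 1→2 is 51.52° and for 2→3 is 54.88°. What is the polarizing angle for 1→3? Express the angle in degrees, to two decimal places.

θ_B ≈ 60.79°

tan θ_B(1→2) = n₂/n₁ = tan 51.52° = 1.2581.
tan θ_B(2→3) = n₃/n₂ = tan 54.88° = 1.4218.
Multiplying, n₃/n₁ = 1.2581 × 1.4218 = 1.7887, and θ_B(1→3) = arctan 1.7887 = 60.79°.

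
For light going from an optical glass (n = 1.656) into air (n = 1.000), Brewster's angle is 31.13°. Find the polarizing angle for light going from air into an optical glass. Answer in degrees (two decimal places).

θ_B' ≈ 58.87°

The two Brewster angles are complementary: θ_B' = 90° − θ_B = 90° − 31.13° = 58.87°.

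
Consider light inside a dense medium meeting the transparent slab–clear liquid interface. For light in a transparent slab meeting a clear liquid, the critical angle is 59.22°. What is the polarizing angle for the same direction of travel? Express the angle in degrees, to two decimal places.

n₂/n₁ = sin θ_c = sin 59.22° = 0.8591.
tan θ_B equals the same ratio, so θ_B = arctan(0.8591) = 40.67°.

θ_B ≈ 40.67°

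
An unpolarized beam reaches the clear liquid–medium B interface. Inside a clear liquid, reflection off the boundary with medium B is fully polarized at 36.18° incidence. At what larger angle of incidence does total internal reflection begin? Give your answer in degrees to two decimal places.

tan θ_B = n₂/n₁ = tan 36.18° = 0.7314.
Total internal reflection: sin θ_c = n₂/n₁ = 0.7314.
θ_c = arcsin(0.7314) = 47.00°.

θ_c ≈ 47.00°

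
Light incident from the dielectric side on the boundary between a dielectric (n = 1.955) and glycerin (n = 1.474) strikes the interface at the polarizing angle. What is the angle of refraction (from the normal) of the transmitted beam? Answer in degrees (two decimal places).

θ_t ≈ 52.99°

θ_B = arctan(n₂/n₁) = arctan(1.474/1.955) = 37.01°.
At Brewster's angle the reflected and refracted rays are perpendicular, so θ_t = 90° − θ_B = 90° − 37.01° = 52.99°.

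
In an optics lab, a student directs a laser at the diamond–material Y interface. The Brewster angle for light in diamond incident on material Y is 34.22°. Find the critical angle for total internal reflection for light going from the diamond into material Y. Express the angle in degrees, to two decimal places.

θ_c ≈ 42.85°

From Brewster, n₂/n₁ = tan θ_B = tan 34.22° = 0.6801.
Then sin θ_c = n₂/n₁ = 0.6801, so θ_c = arcsin 0.6801 = 42.85°.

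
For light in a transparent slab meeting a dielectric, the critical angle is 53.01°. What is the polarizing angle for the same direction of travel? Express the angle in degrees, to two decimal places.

θ_B ≈ 38.62°

sin θ_c = n₂/n₁, so n₂/n₁ = sin 53.01° = 0.7987.
Brewster: tan θ_B = n₂/n₁ = 0.7987.
θ_B = arctan(0.7987) = 38.62°.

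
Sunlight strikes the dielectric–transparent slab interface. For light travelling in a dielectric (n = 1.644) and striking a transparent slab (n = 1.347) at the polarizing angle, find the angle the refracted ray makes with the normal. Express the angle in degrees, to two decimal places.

θ_t ≈ 50.67°

tan θ_B = n₂/n₁ = 1.347/1.644 = 0.8193, so θ_B = 39.33°.
At Brewster's angle the reflected and refracted rays are perpendicular, so θ_t = 90° − θ_B = 90° − 39.33° = 50.67°.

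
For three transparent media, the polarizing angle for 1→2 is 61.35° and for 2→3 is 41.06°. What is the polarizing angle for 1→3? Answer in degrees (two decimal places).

Each Brewster angle gives a ratio: n₂/n₁ = tan 61.35° = 1.8303, n₃/n₂ = tan 41.06° = 0.8711.
Multiplying, n₃/n₁ = 1.8303 × 0.8711 = 1.5944, and θ_B(1→3) = arctan 1.5944 = 57.91°.

θ_B ≈ 57.91°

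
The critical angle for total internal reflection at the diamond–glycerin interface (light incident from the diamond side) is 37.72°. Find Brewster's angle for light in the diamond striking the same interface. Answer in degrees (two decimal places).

sin θ_c = n₂/n₁, so n₂/n₁ = sin 37.72° = 0.6118.
Brewster: tan θ_B = n₂/n₁ = 0.6118.
θ_B = arctan(0.6118) = 31.46°.

θ_B ≈ 31.46°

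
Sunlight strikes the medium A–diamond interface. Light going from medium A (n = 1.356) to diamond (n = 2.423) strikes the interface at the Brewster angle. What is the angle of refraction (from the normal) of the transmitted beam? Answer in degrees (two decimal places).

θ_B = arctan(n₂/n₁) = arctan(2.423/1.356) = 60.77°.
At Brewster's angle the reflected and refracted rays are perpendicular, so θ_t = 90° − θ_B = 90° − 60.77° = 29.23°.

θ_t ≈ 29.23°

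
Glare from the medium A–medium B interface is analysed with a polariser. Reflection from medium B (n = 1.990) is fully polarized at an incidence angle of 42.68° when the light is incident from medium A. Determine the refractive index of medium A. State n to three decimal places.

Brewster's law: tan θ_B = n₂/n₁ (light incident in medium A, refracted into medium B).
n₁ = n₂ / tan θ_B = 1.990 / tan 42.68° = 2.158.

n ≈ 2.158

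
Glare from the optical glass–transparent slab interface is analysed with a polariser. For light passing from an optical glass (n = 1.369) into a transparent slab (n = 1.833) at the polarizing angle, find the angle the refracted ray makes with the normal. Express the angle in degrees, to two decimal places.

tan θ_B = n₂/n₁ = 1.833/1.369 = 1.3389, so θ_B = 53.25°.
Since θ_B + θ_t = 90° at Brewster incidence, θ_t = 90° − 53.25° = 36.75°.

θ_t ≈ 36.75°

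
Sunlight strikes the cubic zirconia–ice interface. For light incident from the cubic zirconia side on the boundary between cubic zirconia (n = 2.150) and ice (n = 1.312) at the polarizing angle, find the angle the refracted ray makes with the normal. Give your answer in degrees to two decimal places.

θ_B = arctan(n₂/n₁) = arctan(1.312/2.150) = 31.39°.
Since θ_B + θ_t = 90° at Brewster incidence, θ_t = 90° − 31.39° = 58.61°.

θ_t ≈ 58.61°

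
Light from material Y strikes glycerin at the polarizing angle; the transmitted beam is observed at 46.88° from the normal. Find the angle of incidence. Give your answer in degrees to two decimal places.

Brewster's condition makes the reflected and refracted beams perpendicular: θ_B + θ_t = 90°.
θ_B = 90° − 46.88° = 43.12°.

θ_B ≈ 43.12°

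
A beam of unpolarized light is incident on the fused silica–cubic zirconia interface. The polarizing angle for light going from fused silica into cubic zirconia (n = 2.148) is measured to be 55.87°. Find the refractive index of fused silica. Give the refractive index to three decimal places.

n ≈ 1.456

Full polarization of the reflected beam means tan θ_B = n₂/n₁, where n₁ is the incident medium (fused silica).
n₁ = n₂ / tan θ_B = 2.148 / tan 55.87° = 1.456.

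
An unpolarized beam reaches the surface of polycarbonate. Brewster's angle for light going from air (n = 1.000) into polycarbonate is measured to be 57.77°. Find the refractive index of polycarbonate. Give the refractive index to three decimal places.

Brewster's law: tan θ_B = n₂/n₁ (light incident in air, refracted into polycarbonate).
n₂ = n₁ tan θ_B = 1.000 × tan 57.77° = 1.586.

n ≈ 1.586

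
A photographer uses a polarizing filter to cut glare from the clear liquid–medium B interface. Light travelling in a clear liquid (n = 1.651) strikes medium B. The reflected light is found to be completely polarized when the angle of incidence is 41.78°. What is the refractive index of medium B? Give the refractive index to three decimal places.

At the Brewster angle, tan θ_B = n₂/n₁ with n₁ on the incident side (a clear liquid) and n₂ on the transmitted side (medium B).
n₂ = n₁ tan θ_B = 1.651 × tan 41.78° = 1.475.

n ≈ 1.475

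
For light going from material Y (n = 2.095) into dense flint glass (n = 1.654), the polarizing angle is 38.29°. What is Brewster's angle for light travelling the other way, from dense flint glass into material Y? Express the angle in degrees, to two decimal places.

Reversing the direction swaps n₁ and n₂, so tan θ_B' = 1/tan θ_B and θ_B' = 90° − θ_B.
Hence θ_B' = 90° − 38.29° = 51.71°.

θ_B' ≈ 51.71°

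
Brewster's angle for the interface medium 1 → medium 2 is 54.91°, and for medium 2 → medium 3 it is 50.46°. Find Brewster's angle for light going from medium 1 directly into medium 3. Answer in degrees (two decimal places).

θ_B ≈ 59.89°

tan θ_B(1→2) = n₂/n₁ = tan 54.91° = 1.4234.
tan θ_B(2→3) = n₃/n₂ = tan 50.46° = 1.2114.
Multiplying, n₃/n₁ = 1.4234 × 1.2114 = 1.7242, and θ_B(1→3) = arctan 1.7242 = 59.89°.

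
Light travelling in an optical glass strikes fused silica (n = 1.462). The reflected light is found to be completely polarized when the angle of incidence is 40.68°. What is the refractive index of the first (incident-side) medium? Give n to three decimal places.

n ≈ 1.701

At Brewster's angle, tan θ_B = n₂/n₁ with n₁ on the incident side (an optical glass) and n₂ on the transmitted side (fused silica).
n₁ = n₂ / tan θ_B = 1.462 / tan 40.68° = 1.701.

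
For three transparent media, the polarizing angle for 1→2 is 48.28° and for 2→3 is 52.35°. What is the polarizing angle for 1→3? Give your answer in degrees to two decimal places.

tan θ_B(1→2) = n₂/n₁ = tan 48.28° = 1.1216.
tan θ_B(2→3) = n₃/n₂ = tan 52.35° = 1.2962.
So n₃/n₁ = (n₂/n₁)(n₃/n₂) = 1.1216 × 1.2962 = 1.4538.
θ_B(1→3) = arctan(1.4538) = 55.48°.

θ_B ≈ 55.48°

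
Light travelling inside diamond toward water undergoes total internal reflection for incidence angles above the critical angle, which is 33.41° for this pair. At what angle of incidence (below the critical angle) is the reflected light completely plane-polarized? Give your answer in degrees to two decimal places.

n₂/n₁ = sin θ_c = sin 33.41° = 0.5506.
tan θ_B equals the same ratio, so θ_B = arctan(0.5506) = 28.84°.

θ_B ≈ 28.84°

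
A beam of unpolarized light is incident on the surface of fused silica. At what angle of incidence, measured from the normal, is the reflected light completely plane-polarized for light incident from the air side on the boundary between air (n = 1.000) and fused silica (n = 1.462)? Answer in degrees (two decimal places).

θ_B ≈ 55.63°

Here n₂/n₁ = 1.462/1.000 = 1.4620, and Brewster's law gives tan θ_B = n₂/n₁.
So θ_B = arctan 1.4620 = 55.63°.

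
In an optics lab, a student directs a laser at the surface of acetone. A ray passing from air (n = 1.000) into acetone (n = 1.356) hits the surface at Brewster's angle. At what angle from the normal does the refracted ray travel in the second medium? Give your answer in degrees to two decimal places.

θ_t ≈ 36.41°

θ_B = arctan(n₂/n₁) = arctan(1.356/1.000) = 53.59°.
At Brewster's angle the reflected and refracted rays are perpendicular, so θ_t = 90° − θ_B = 90° − 53.59° = 36.41°.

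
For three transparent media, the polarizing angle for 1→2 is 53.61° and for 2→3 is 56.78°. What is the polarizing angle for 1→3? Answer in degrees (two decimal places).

tan θ_B(1→2) = n₂/n₁ = tan 53.61° = 1.3569.
tan θ_B(2→3) = n₃/n₂ = tan 56.78° = 1.5270.
Multiplying, n₃/n₁ = 1.3569 × 1.5270 = 2.0719, and θ_B(1→3) = arctan 2.0719 = 64.24°.

θ_B ≈ 64.24°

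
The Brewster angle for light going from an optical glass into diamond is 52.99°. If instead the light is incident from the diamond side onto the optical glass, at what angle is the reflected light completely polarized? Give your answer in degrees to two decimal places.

The two Brewster angles are complementary: θ_B' = 90° − θ_B = 90° − 52.99° = 37.01°.

θ_B' ≈ 37.01°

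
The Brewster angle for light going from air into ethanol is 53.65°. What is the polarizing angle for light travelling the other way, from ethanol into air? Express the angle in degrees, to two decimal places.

θ_B' ≈ 36.35°

Reversing the direction swaps n₁ and n₂, so tan θ_B' = 1/tan θ_B and θ_B' = 90° − θ_B.
Hence θ_B' = 90° − 53.65° = 36.35°.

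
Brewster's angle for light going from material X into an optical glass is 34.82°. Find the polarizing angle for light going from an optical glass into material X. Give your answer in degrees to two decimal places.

θ_B' ≈ 55.18°

The two Brewster angles are complementary: θ_B' = 90° − θ_B = 90° − 34.82° = 55.18°.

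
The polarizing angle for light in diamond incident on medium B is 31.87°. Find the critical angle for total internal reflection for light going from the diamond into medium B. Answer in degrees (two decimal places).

θ_c ≈ 38.44°

n₂/n₁ = tan 31.87° = 0.6217; the critical angle satisfies sin θ_c = n₂/n₁.
θ_c = arcsin(0.6217) = 38.44°.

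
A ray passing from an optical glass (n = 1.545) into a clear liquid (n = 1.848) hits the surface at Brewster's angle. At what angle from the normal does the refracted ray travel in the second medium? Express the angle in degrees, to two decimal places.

tan θ_B = n₂/n₁ = 1.848/1.545 = 1.1961, so θ_B = 50.10°.
The refracted ray is perpendicular to the reflected ray, so θ_t = 90° − θ_B = 39.90°.

θ_t ≈ 39.90°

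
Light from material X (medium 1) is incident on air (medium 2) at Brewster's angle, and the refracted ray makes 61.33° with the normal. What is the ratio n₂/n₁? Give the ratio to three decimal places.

n₂/n₁ ≈ 0.547

At Brewster incidence θ_B = 90° − θ_t = 90° − 61.33° = 28.67°.
tan θ_B = n₂/n₁, so n₂/n₁ = tan 28.67° = 0.547.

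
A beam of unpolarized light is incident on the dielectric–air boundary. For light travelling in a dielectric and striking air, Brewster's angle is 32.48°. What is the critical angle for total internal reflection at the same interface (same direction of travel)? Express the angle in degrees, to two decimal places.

From Brewster, n₂/n₁ = tan θ_B = tan 32.48° = 0.6366.
Then sin θ_c = n₂/n₁ = 0.6366, so θ_c = arcsin 0.6366 = 39.54°.

θ_c ≈ 39.54°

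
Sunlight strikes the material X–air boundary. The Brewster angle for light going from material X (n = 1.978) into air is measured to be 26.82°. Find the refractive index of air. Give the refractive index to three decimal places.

At the Brewster angle, tan θ_B = n₂/n₁ with n₁ on the incident side (material X) and n₂ on the transmitted side (air).
n₂ = n₁ tan θ_B = 1.978 × tan 26.82° = 1.000.

n ≈ 1.000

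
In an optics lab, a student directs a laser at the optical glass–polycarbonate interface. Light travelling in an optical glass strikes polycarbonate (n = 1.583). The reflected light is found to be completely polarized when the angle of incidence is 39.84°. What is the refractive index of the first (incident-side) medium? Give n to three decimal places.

n ≈ 1.897

At Brewster's angle, tan θ_B = n₂/n₁ with n₁ on the incident side (an optical glass) and n₂ on the transmitted side (polycarbonate).
n₁ = n₂ / tan θ_B = 1.583 / tan 39.84° = 1.897.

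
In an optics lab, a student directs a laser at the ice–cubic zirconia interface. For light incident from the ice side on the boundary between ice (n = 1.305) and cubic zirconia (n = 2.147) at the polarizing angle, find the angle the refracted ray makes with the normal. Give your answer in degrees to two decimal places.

θ_t ≈ 31.29°

θ_B = arctan(n₂/n₁) = arctan(2.147/1.305) = 58.71°.
At Brewster's angle the reflected and refracted rays are perpendicular, so θ_t = 90° − θ_B = 90° − 58.71° = 31.29°.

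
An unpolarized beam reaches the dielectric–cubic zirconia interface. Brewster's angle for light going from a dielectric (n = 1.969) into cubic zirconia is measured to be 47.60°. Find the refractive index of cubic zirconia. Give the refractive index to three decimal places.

Brewster's law: tan θ_B = n₂/n₁ (light incident in a dielectric, refracted into cubic zirconia).
n₂ = n₁ tan θ_B = 1.969 × tan 47.60° = 2.156.

n ≈ 2.156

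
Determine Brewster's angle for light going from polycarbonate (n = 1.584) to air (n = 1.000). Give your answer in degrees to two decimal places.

θ_B ≈ 32.26°

At Brewster's angle the reflected and refracted rays are perpendicular, which with Snell's law gives tan θ_B = n₂/n₁.
Here n₂/n₁ = 1.000/1.584 = 0.6313, and Brewster's law gives tan θ_B = n₂/n₁.
θ_B = arctan(0.6313) = 32.26°.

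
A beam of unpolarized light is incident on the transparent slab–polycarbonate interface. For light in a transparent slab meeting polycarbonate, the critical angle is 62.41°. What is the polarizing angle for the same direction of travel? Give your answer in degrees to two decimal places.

n₂/n₁ = sin θ_c = sin 62.41° = 0.8863.
tan θ_B equals the same ratio, so θ_B = arctan(0.8863) = 41.55°.

θ_B ≈ 41.55°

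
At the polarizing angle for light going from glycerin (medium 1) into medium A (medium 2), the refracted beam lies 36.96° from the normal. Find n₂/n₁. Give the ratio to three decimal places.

n₂/n₁ ≈ 1.329

At Brewster incidence θ_B = 90° − θ_t = 90° − 36.96° = 53.04°.
Then n₂/n₁ = tan θ_B = tan 53.04° = 1.329.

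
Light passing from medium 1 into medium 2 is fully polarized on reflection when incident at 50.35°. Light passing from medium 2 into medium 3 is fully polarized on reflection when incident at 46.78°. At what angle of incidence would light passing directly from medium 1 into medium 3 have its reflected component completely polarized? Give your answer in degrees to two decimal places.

θ_B ≈ 52.09°

tan θ_B(1→2) = n₂/n₁ = tan 50.35° = 1.2066.
tan θ_B(2→3) = n₃/n₂ = tan 46.78° = 1.0641.
Multiplying, n₃/n₁ = 1.2066 × 1.0641 = 1.2840, and θ_B(1→3) = arctan 1.2840 = 52.09°.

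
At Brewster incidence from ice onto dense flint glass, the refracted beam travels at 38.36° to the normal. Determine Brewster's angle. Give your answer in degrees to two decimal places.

Brewster's condition makes the reflected and refracted beams perpendicular: θ_B + θ_t = 90°.
So θ_B = 90° − θ_t = 90° − 38.36° = 51.64°.

θ_B ≈ 51.64°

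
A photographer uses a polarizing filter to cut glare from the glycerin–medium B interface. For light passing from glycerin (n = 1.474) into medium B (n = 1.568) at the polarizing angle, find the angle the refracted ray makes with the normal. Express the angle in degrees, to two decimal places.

First find Brewster's angle: tan θ_B = 1.568/1.474 = 1.0638, giving θ_B = 46.77°.
Since θ_B + θ_t = 90° at Brewster incidence, θ_t = 90° − 46.77° = 43.23°.

θ_t ≈ 43.23°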